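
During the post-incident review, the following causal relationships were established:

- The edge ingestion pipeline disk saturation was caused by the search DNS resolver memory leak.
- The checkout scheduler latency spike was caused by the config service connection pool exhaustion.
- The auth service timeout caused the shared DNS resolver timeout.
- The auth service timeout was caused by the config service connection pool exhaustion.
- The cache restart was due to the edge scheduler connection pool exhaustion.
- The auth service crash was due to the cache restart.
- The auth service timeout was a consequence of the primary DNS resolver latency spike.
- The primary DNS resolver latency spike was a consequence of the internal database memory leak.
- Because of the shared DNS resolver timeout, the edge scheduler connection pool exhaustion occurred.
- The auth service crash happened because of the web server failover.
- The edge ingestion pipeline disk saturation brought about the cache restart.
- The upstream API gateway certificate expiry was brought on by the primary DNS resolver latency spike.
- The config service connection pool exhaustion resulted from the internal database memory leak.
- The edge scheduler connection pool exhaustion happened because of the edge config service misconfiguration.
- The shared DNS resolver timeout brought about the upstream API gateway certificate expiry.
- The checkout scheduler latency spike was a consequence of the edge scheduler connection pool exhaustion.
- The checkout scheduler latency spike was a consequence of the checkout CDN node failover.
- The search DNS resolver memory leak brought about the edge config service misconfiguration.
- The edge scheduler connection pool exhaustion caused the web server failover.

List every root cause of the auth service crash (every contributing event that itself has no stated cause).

Tracing upstream from the auth service crash: the auth service crash ← the cache restart ← the edge ingestion pipeline disk saturation ← the search DNS resolver memory leak.
A separate upstream branch: the auth service crash ← the web server failover ← the edge scheduler connection pool exhaustion ← the shared DNS resolver timeout ← the auth service timeout ← the config service connection pool exhaustion ← the internal database memory leak.
Each of those chain origins has no stated cause.

the internal database memory leak, the search DNS resolver memory leak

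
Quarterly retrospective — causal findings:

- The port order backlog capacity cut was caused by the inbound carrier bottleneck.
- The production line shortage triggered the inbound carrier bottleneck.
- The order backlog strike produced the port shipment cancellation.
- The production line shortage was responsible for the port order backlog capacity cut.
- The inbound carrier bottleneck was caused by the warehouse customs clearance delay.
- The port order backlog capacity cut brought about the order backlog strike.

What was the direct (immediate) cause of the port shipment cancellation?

the order backlog strike

Upstream contributors include the production line shortage, the warehouse customs clearance delay, the inbound carrier bottleneck, the port order backlog capacity cut, but only the order backlog strike feeds directly into the port shipment cancellation.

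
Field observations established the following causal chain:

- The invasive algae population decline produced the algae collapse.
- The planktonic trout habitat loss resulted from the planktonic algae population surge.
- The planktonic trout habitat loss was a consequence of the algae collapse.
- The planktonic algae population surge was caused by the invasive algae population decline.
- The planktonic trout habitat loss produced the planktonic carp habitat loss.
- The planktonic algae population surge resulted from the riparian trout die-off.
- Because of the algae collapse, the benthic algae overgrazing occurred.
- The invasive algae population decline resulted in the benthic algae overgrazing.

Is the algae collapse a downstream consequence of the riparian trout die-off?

No

The riparian trout die-off leads to the planktonic algae population surge, the planktonic trout habitat loss, the planktonic carp habitat loss; the algae collapse is not among them.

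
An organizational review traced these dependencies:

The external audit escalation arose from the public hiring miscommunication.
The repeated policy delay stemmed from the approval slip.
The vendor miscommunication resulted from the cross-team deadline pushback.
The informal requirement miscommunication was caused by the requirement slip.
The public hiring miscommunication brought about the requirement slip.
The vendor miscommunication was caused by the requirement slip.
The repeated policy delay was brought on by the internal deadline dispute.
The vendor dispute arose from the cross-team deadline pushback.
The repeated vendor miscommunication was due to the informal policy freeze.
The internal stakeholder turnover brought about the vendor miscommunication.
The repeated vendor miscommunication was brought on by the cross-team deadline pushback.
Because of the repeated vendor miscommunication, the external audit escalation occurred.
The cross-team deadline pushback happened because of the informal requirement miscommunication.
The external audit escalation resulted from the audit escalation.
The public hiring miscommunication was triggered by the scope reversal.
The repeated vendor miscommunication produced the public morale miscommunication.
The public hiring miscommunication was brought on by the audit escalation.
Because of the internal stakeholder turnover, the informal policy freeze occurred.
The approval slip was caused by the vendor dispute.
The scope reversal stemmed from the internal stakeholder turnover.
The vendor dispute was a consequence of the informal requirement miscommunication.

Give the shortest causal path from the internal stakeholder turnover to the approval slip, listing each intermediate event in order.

the internal stakeholder turnover → the scope reversal
the scope reversal → the public hiring miscommunication
the public hiring miscommunication → the requirement slip
the requirement slip → the informal requirement miscommunication
the informal requirement miscommunication → the vendor dispute
the vendor dispute → the approval slip
Length: 6 steps.

the internal stakeholder turnover → the scope reversal → the public hiring miscommunication → the requirement slip → the informal requirement miscommunication → the vendor dispute → the approval slip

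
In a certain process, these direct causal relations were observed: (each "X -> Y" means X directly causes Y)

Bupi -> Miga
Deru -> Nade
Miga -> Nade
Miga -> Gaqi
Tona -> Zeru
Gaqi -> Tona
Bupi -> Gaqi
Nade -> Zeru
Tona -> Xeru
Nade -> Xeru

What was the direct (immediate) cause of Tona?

Gaqi

Upstream contributors include Bupi, Miga, but only Gaqi feeds directly into Tona.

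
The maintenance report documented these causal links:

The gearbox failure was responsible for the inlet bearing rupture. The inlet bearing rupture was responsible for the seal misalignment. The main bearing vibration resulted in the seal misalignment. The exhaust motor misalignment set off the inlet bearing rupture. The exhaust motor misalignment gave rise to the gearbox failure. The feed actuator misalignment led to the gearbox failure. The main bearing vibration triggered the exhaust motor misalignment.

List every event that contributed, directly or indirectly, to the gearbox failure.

the exhaust motor misalignment, the feed actuator misalignment, the main bearing vibration

Immediate causes of the gearbox failure: the exhaust motor misalignment, the feed actuator misalignment.
Further upstream: the main bearing vibration.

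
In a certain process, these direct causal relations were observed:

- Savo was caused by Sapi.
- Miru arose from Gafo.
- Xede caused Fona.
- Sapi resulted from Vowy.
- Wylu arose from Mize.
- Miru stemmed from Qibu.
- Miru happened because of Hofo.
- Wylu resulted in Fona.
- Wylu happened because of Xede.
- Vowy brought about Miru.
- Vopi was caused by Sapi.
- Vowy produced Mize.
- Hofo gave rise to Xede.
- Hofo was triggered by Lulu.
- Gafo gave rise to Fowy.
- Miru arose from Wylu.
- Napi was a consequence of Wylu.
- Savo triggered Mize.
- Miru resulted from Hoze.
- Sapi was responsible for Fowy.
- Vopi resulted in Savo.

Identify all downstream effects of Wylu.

Fona, Miru, Napi

Direct effects: Napi, Fona, Miru.
Not reachable from it: Lulu, Hofo, Vowy, Gafo, Xede, Sapi, Vopi, Fowy, Savo, Mize, Hoze, Qibu.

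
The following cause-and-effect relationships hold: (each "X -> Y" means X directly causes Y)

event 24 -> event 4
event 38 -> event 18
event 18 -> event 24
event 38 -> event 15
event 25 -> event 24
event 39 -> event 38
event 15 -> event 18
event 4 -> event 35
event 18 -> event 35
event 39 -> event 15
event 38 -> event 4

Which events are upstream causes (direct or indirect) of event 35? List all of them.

Immediate causes of event 35: event 18, event 4.
Further upstream: event 39, event 38, event 15, event 24, event 25.

event 15, event 18, event 24, event 25, event 38, event 39, event 4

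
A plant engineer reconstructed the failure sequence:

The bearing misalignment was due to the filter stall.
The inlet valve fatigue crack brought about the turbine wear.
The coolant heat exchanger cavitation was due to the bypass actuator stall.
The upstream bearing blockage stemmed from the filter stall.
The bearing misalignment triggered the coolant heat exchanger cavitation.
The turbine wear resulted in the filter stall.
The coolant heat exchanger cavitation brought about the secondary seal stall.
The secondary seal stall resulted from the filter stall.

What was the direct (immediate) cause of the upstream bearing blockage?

Upstream contributors include the inlet valve fatigue crack, the turbine wear, but only the filter stall feeds directly into the upstream bearing blockage.

the filter stall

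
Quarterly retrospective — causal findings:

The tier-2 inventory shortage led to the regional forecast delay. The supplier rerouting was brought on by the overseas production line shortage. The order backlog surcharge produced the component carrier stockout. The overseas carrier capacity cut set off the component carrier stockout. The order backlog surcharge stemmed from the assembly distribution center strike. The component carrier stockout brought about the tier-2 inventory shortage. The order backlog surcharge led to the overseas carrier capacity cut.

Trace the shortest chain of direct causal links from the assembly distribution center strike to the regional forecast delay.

the assembly distribution center strike → the order backlog surcharge → the component carrier stockout → the tier-2 inventory shortage → the regional forecast delay

the assembly distribution center strike → the order backlog surcharge
the order backlog surcharge → the component carrier stockout
the component carrier stockout → the tier-2 inventory shortage
the tier-2 inventory shortage → the regional forecast delay
Length: 4 steps.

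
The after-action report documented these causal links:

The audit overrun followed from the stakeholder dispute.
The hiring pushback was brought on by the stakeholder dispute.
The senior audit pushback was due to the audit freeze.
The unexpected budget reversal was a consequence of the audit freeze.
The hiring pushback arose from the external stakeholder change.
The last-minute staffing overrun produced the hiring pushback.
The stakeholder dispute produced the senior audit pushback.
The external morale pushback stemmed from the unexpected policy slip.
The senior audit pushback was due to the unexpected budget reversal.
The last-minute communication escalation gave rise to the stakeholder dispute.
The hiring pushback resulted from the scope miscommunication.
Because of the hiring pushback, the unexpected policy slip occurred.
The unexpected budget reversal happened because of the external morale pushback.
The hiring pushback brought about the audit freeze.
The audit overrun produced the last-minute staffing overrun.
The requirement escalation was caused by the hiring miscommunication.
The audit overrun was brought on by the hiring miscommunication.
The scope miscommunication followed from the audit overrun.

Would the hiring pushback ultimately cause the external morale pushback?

Yes

There is a causal chain: the hiring pushback → the unexpected policy slip → the external morale pushback.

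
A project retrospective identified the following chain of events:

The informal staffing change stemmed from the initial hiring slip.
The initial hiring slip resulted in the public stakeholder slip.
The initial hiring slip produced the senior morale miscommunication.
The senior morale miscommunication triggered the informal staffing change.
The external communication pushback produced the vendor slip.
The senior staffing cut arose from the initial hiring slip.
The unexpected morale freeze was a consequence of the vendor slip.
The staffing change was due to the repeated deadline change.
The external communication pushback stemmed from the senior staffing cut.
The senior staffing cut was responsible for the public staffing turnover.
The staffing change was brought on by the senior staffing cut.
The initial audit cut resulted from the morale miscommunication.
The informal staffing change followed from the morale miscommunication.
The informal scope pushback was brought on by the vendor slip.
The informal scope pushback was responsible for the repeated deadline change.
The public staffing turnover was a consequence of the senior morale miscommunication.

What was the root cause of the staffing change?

Tracing upstream from the staffing change: the staffing change ← the senior staffing cut ← the initial hiring slip.
The initial hiring slip has no stated cause, so it is the root.

the initial hiring slip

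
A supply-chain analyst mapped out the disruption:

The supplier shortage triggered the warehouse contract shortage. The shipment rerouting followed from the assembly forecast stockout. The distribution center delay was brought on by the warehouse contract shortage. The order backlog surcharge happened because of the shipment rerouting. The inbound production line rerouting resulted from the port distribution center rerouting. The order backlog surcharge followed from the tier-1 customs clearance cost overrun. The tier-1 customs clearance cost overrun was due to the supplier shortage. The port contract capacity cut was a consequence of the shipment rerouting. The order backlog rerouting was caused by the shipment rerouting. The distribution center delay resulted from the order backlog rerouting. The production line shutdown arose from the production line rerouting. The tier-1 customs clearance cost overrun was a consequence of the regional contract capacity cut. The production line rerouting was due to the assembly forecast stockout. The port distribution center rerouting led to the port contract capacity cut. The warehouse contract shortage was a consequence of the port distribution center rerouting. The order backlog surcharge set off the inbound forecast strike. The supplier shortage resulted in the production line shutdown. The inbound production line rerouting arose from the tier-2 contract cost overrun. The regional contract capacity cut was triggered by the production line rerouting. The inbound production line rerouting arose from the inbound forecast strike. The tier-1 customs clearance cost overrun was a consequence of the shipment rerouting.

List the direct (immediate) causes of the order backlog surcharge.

Upstream contributors include the supplier shortage, the assembly forecast stockout, the production line rerouting, the regional contract capacity cut, but only the shipment rerouting, the tier-1 customs clearance cost overrun feed directly into the order backlog surcharge.

the shipment rerouting, the tier-1 customs clearance cost overrun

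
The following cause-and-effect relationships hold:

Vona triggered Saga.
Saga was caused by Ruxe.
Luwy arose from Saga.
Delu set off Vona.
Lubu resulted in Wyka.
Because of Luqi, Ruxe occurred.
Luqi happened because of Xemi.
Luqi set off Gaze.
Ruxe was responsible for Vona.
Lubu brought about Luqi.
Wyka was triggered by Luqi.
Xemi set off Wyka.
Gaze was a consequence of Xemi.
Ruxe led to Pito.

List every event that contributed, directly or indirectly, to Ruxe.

Lubu, Luqi, Xemi

Immediate cause of Ruxe: Luqi.
Further upstream: Lubu, Xemi.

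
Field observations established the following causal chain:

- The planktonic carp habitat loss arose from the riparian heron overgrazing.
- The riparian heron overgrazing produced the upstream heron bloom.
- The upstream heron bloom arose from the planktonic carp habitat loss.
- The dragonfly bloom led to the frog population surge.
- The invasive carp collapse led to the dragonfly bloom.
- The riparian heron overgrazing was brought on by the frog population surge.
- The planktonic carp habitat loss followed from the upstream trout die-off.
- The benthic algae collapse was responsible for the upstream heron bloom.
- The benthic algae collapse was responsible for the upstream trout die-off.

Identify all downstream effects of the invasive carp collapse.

the dragonfly bloom, the frog population surge, the planktonic carp habitat loss, the riparian heron overgrazing, the upstream heron bloom

Direct effects: the dragonfly bloom.
2 steps out: the frog population surge.
3 steps out: the riparian heron overgrazing.
4 steps out: the planktonic carp habitat loss, the upstream heron bloom.
Not reachable from it: the benthic algae collapse, the upstream trout die-off.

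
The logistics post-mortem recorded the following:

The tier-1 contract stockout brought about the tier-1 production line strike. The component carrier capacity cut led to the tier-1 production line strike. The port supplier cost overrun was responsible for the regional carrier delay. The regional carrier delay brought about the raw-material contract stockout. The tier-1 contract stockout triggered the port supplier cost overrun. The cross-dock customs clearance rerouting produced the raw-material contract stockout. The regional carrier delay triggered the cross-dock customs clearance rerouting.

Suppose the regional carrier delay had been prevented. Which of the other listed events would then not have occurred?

the cross-dock customs clearance rerouting, the raw-material contract stockout

Downstream of the regional carrier delay: the cross-dock customs clearance rerouting, the raw-material contract stockout.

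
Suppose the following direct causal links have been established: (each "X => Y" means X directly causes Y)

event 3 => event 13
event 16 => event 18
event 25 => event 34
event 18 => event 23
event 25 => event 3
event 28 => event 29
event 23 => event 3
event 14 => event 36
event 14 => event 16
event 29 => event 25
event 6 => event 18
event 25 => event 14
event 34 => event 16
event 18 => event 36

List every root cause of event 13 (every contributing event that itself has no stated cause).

Tracing upstream from event 13: event 13 ← event 3 ← event 25 ← event 29 ← event 28.
A separate upstream branch: event 13 ← event 3 ← event 23 ← event 18 ← event 6.
Each of those chain origins has no stated cause.

event 28, event 6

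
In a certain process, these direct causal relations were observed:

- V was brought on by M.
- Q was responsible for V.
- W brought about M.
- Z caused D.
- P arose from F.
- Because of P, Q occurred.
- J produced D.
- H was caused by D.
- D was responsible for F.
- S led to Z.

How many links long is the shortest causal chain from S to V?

Shortest chain: S → Z → D → F → P → Q → V.

6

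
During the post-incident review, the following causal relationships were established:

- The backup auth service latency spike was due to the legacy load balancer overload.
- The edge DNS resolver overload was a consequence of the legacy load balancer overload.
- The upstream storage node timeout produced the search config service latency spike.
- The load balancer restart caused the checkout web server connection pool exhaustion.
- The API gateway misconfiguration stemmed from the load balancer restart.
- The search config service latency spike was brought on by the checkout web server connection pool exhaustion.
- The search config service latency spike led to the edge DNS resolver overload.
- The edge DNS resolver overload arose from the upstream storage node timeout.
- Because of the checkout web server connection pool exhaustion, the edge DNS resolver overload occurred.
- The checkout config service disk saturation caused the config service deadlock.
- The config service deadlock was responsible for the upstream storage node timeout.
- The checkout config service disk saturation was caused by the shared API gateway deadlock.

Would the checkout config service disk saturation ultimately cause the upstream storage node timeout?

There is a causal chain: the checkout config service disk saturation → the config service deadlock → the upstream storage node timeout.

Yes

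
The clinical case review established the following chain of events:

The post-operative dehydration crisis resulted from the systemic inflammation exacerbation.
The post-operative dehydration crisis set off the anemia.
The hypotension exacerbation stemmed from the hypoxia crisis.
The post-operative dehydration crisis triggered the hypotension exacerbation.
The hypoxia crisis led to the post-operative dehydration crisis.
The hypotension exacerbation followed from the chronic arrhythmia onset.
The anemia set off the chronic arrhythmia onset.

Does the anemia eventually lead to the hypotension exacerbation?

Yes

There is a causal chain: the anemia → the chronic arrhythmia onset → the hypotension exacerbation.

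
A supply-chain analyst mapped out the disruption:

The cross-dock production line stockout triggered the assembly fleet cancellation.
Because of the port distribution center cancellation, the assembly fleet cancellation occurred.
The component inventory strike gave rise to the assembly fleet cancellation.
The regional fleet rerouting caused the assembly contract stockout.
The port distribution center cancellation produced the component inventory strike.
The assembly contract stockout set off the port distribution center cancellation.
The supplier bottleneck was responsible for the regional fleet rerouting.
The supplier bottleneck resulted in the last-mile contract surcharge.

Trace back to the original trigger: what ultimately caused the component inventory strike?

the supplier bottleneck

Tracing upstream from the component inventory strike: the component inventory strike ← the port distribution center cancellation ← the assembly contract stockout ← the regional fleet rerouting ← the supplier bottleneck.
The supplier bottleneck has no stated cause, so it is the root.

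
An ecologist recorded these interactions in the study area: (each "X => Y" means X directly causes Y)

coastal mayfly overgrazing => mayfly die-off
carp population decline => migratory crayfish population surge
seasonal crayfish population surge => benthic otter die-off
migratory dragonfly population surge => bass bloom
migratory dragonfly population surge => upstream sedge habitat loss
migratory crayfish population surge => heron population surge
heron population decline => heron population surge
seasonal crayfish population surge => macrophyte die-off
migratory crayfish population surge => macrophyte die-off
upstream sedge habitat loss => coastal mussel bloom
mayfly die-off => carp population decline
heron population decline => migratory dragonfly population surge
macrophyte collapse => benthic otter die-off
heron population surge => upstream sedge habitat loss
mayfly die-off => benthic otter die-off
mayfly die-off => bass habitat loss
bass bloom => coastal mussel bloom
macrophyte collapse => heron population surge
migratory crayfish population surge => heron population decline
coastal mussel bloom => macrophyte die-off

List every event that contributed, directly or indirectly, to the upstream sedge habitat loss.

the carp population decline, the coastal mayfly overgrazing, the heron population decline, the heron population surge, the macrophyte collapse, the mayfly die-off, the migratory crayfish population surge, the migratory dragonfly population surge

Immediate causes of the upstream sedge habitat loss: the migratory dragonfly population surge, the heron population surge.
Further upstream: the coastal mayfly overgrazing, the mayfly die-off, the carp population decline, the migratory crayfish population surge, the heron population decline, the macrophyte collapse.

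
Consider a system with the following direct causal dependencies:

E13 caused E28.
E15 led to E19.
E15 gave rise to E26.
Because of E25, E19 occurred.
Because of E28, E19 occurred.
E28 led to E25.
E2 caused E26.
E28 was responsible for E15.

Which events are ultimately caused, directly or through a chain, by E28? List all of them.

E15, E19, E25, E26

Direct effects: E15, E25, E19.
2 steps out: E26.
Not reachable from it: E13, E2.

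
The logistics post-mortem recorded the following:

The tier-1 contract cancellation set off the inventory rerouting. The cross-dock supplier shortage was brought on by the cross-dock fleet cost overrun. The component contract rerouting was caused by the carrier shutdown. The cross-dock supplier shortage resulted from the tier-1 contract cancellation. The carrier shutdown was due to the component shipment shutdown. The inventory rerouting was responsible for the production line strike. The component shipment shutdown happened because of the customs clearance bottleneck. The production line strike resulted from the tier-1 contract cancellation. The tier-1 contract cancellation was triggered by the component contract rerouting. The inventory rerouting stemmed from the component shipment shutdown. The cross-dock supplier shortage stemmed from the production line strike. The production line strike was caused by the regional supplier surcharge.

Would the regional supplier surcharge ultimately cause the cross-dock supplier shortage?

There is a causal chain: the regional supplier surcharge → the production line strike → the cross-dock supplier shortage.

Yes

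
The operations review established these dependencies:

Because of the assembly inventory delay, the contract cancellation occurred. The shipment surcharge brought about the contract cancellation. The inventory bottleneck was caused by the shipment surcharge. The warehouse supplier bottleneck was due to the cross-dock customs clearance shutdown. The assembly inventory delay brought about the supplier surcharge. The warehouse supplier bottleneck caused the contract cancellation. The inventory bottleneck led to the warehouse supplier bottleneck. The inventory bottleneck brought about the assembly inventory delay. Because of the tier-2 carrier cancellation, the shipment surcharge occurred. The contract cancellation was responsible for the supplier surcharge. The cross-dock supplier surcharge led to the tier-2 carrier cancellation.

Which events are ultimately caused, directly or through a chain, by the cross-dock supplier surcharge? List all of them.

the assembly inventory delay, the contract cancellation, the inventory bottleneck, the shipment surcharge, the supplier surcharge, the tier-2 carrier cancellation, the warehouse supplier bottleneck

Direct effects: the tier-2 carrier cancellation.
2 steps out: the shipment surcharge.
3 steps out: the inventory bottleneck, the contract cancellation.
4 steps out: the warehouse supplier bottleneck, the assembly inventory delay, the supplier surcharge.
Not reachable from it: the cross-dock customs clearance shutdown.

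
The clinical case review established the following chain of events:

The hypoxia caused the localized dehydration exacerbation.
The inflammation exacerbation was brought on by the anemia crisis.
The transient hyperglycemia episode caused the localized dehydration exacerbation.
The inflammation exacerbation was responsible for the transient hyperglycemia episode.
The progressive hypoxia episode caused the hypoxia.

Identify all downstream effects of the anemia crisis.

the inflammation exacerbation, the localized dehydration exacerbation, the transient hyperglycemia episode

Direct effects: the inflammation exacerbation.
2 steps out: the transient hyperglycemia episode.
3 steps out: the localized dehydration exacerbation.
Not reachable from it: the progressive hypoxia episode, the hypoxia.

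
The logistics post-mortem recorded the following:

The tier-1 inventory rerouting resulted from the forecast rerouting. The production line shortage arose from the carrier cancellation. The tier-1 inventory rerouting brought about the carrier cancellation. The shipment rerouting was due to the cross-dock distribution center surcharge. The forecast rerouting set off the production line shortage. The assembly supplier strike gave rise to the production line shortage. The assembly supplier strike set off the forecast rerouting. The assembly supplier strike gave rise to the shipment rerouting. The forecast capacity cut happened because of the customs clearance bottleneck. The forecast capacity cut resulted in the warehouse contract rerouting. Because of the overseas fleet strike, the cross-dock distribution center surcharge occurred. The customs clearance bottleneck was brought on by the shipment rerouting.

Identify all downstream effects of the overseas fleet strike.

Direct effects: the cross-dock distribution center surcharge.
2 steps out: the shipment rerouting.
3 steps out: the customs clearance bottleneck.
4 steps out: the forecast capacity cut.
5 steps out: the warehouse contract rerouting.
Not reachable from it: the assembly supplier strike, the forecast rerouting, the tier-1 inventory rerouting, the carrier cancellation, the production line shortage.

the cross-dock distribution center surcharge, the customs clearance bottleneck, the forecast capacity cut, the shipment rerouting, the warehouse contract rerouting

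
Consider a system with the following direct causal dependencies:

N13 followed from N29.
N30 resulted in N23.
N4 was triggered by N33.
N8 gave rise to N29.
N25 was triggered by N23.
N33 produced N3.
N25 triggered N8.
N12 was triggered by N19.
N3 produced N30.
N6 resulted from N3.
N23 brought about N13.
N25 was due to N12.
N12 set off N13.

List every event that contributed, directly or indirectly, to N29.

N12, N19, N23, N25, N3, N30, N33, N8

Immediate cause of N29: N8.
Further upstream: N33, N3, N30, N19, N12, N23, N25.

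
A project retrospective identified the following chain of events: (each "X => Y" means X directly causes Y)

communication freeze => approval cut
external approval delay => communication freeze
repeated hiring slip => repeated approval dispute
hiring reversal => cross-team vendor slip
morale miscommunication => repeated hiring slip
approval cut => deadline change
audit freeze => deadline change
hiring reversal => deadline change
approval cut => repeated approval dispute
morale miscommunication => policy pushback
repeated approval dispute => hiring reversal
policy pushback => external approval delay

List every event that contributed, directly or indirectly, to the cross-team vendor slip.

the approval cut, the communication freeze, the external approval delay, the hiring reversal, the morale miscommunication, the policy pushback, the repeated approval dispute, the repeated hiring slip

Immediate cause of the cross-team vendor slip: the hiring reversal.
Further upstream: the morale miscommunication, the repeated hiring slip, the policy pushback, the external approval delay, the communication freeze, the approval cut, the repeated approval dispute.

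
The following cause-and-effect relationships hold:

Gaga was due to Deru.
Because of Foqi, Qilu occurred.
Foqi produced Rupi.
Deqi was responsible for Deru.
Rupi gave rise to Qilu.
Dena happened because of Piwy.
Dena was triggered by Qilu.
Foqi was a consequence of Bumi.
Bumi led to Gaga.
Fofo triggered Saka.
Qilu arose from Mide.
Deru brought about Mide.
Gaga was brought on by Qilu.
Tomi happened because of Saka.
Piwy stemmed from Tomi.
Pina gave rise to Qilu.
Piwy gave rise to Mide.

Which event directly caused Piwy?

Tomi

Upstream contributors include Fofo, Saka, but only Tomi feeds directly into Piwy.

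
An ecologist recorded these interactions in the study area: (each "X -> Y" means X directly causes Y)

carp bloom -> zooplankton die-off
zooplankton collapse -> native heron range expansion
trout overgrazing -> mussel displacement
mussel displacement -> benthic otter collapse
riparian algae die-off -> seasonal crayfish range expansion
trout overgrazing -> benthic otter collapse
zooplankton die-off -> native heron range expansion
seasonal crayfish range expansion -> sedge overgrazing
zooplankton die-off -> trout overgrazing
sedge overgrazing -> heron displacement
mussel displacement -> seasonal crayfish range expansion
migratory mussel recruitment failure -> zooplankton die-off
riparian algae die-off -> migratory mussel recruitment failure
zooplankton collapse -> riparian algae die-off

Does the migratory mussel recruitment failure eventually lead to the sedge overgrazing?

Yes

There is a causal chain: the migratory mussel recruitment failure → the zooplankton die-off → the trout overgrazing → the mussel displacement → the seasonal crayfish range expansion → the sedge overgrazing.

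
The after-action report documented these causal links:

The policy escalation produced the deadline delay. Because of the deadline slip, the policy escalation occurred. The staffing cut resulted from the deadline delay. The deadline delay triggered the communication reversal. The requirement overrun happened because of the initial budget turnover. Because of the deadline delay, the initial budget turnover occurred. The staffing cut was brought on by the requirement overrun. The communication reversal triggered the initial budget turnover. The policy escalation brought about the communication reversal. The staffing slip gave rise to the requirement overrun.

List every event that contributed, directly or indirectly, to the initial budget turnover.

the communication reversal, the deadline delay, the deadline slip, the policy escalation

Immediate causes of the initial budget turnover: the deadline delay, the communication reversal.
Further upstream: the deadline slip, the policy escalation.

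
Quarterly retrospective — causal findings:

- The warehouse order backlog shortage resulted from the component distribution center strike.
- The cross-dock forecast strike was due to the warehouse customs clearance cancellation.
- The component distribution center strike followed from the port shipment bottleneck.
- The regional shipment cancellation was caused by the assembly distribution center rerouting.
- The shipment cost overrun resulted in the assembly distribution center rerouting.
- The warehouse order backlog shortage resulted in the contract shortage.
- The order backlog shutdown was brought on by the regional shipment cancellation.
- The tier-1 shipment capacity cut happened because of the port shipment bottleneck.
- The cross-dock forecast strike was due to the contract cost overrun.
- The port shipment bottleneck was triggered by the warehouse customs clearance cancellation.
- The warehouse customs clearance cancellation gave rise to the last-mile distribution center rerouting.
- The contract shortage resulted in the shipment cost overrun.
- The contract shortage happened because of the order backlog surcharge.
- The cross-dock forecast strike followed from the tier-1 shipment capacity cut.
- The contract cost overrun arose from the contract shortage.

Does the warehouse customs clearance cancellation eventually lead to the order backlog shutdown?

There is a causal chain: the warehouse customs clearance cancellation → the port shipment bottleneck → the component distribution center strike → the warehouse order backlog shortage → the contract shortage → the shipment cost overrun → the assembly distribution center rerouting → the regional shipment cancellation → the order backlog shutdown.

Yes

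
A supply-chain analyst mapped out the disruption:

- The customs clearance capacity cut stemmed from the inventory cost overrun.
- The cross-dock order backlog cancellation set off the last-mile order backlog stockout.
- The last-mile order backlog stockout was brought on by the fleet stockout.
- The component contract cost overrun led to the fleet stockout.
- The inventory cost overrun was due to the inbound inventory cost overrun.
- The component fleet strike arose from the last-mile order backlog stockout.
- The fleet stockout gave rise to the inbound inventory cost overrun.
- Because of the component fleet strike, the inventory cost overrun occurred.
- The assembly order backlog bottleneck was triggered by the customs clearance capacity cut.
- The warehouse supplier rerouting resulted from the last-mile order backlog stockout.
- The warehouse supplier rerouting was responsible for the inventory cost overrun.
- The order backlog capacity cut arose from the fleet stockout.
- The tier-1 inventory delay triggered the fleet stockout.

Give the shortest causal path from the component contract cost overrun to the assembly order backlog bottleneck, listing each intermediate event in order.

the component contract cost overrun → the fleet stockout → the inbound inventory cost overrun → the inventory cost overrun → the customs clearance capacity cut → the assembly order backlog bottleneck

the component contract cost overrun → the fleet stockout
the fleet stockout → the inbound inventory cost overrun
the inbound inventory cost overrun → the inventory cost overrun
the inventory cost overrun → the customs clearance capacity cut
the customs clearance capacity cut → the assembly order backlog bottleneck
Length: 5 steps.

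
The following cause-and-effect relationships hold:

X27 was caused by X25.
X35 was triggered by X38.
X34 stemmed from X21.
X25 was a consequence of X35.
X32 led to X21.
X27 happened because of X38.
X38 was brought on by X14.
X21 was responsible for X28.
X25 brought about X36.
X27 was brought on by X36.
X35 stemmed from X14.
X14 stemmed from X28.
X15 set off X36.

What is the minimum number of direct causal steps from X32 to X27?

Shortest chain: X32 → X21 → X28 → X14 → X38 → X27.

5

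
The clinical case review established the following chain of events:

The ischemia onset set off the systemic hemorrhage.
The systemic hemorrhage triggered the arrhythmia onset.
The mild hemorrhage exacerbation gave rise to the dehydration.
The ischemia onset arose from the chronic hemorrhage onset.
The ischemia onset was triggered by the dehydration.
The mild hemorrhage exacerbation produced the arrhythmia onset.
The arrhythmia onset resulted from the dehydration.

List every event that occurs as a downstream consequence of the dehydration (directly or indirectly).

the arrhythmia onset, the ischemia onset, the systemic hemorrhage

Direct effects: the ischemia onset, the arrhythmia onset.
2 steps out: the systemic hemorrhage.
Not reachable from it: the mild hemorrhage exacerbation, the chronic hemorrhage onset.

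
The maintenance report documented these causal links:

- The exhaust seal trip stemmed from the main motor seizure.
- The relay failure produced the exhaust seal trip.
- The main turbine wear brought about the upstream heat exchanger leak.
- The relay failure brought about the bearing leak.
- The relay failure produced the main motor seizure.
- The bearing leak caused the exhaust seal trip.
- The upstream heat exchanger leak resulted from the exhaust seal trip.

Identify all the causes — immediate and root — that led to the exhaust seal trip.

the bearing leak, the main motor seizure, the relay failure

Immediate causes of the exhaust seal trip: the relay failure, the bearing leak, the main motor seizure.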